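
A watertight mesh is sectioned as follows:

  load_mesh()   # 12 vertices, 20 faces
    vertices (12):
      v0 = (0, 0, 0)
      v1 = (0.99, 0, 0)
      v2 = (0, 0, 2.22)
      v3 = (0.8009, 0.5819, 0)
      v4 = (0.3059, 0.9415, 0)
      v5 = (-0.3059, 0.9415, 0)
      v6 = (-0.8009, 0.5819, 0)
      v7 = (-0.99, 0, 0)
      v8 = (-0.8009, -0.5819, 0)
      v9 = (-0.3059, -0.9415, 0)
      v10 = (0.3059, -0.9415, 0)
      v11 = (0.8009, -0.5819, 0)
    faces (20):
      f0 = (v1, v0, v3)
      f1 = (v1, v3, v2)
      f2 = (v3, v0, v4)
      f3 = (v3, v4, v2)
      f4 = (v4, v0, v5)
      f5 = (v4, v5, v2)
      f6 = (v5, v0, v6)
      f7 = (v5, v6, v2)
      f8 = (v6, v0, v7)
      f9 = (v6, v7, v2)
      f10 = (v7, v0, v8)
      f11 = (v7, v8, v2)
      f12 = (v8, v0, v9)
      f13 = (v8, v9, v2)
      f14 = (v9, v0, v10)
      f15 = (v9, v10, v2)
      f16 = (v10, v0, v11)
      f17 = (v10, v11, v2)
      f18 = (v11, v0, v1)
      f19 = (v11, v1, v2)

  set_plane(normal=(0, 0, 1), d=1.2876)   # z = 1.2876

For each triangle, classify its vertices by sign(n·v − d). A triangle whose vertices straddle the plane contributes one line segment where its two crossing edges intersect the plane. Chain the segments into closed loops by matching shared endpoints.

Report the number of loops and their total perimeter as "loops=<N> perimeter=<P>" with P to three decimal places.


Straddling triangles (10 of 20):
  (v1,v3,v2) [--+] → (0.336378, 0.244398, 1.2876)–(0.4158, 0, 1.2876)  len=0.2570
  (v3,v4,v2) [--+] → (0.128478, 0.39543, 1.2876)–(0.336378, 0.244398, 1.2876)  len=0.2570
  (v4,v5,v2) [--+] → (-0.128478, 0.39543, 1.2876)–(0.128478, 0.39543, 1.2876)  len=0.2570
  (v5,v6,v2) [--+] → (-0.336378, 0.244398, 1.2876)–(-0.128478, 0.39543, 1.2876)  len=0.2570
  (v6,v7,v2) [--+] → (-0.4158, 0, 1.2876)–(-0.336378, 0.244398, 1.2876)  len=0.2570
  (v7,v8,v2) [--+] → (-0.336378, -0.244398, 1.2876)–(-0.4158, 0, 1.2876)  len=0.2570
  (v8,v9,v2) [--+] → (-0.128478, -0.39543, 1.2876)–(-0.336378, -0.244398, 1.2876)  len=0.2570
  (v9,v10,v2) [--+] → (0.128478, -0.39543, 1.2876)–(-0.128478, -0.39543, 1.2876)  len=0.2570
  (v10,v11,v2) [--+] → (0.336378, -0.244398, 1.2876)–(0.128478, -0.39543, 1.2876)  len=0.2570
  (v11,v1,v2) [--+] → (0.4158, 0, 1.2876)–(0.336378, -0.244398, 1.2876)  len=0.2570

Chained into 1 loop(s):
  loop 1: 10 segments, perimeter = 2.5697
Total perimeter = 2.570

loops=1 perimeter=2.570


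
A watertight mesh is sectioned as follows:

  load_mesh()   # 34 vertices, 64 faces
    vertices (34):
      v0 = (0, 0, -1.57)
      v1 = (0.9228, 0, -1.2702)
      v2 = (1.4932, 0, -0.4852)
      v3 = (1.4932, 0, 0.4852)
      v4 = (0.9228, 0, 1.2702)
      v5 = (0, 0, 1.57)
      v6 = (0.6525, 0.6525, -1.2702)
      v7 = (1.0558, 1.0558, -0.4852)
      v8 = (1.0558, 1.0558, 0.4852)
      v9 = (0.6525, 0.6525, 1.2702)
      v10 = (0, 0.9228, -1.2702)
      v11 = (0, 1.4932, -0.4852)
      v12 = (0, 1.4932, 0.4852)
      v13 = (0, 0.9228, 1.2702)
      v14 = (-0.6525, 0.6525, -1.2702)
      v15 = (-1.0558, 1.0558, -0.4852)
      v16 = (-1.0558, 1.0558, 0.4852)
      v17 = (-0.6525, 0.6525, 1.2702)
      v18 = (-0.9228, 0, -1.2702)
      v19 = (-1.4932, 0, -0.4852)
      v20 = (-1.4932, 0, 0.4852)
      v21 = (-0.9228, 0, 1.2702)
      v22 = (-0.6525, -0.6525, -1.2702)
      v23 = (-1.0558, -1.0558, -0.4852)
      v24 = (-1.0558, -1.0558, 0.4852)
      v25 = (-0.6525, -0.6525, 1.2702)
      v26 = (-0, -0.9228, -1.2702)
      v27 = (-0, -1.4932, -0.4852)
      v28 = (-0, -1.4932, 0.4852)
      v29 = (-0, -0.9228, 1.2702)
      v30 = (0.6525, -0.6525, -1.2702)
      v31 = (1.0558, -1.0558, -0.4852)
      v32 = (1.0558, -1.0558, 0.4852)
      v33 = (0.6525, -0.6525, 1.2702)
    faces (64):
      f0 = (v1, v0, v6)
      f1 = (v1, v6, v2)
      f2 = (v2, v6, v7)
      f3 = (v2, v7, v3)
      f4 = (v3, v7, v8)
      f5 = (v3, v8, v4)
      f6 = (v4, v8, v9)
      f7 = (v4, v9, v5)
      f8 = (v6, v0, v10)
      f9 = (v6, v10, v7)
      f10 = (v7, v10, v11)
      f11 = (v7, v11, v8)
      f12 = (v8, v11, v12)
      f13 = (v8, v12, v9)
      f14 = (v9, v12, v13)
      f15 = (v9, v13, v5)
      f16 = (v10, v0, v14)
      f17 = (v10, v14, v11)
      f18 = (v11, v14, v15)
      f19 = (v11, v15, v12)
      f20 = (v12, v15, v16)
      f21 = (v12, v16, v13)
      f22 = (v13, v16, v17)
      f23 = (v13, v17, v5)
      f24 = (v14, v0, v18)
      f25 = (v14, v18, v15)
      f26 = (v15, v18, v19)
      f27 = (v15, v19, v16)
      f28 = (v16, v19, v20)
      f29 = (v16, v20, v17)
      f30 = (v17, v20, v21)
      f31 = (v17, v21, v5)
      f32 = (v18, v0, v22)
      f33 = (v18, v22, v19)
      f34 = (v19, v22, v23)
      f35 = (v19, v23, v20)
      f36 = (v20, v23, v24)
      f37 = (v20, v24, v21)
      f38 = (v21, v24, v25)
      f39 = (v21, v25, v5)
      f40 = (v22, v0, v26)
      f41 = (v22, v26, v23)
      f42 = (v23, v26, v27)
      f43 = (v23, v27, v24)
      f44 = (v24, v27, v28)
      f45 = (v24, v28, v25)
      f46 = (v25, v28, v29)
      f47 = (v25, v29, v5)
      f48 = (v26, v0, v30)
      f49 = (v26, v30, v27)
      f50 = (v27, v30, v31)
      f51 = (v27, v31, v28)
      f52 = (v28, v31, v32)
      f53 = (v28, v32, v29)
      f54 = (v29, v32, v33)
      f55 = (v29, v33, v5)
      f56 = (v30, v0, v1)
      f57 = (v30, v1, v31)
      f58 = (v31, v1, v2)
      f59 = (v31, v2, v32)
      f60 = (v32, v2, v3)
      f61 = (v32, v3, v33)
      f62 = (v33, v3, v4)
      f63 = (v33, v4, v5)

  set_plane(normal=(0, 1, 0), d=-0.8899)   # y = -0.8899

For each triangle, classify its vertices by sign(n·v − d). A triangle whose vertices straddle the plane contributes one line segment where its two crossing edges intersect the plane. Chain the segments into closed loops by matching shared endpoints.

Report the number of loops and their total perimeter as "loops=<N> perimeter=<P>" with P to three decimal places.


loops=1 perimeter=7.590

Straddling triangles (20 of 64):
  (v19,v22,v23) [++-] → (-0.8899, -0.8899, -0.808115)–(-1.12453, -0.8899, -0.4852)  len=0.3992
  (v19,v23,v20) [+-+] → (-1.12453, -0.8899, -0.4852)–(-1.12453, -0.8899, -0.332719)  len=0.1525
  (v20,v23,v24) [+--] → (-1.12453, -0.8899, -0.332719)–(-1.12453, -0.8899, 0.4852)  len=0.8179
  (v20,v24,v21) [+-+] → (-1.12453, -0.8899, 0.4852)–(-1.0349, -0.8899, 0.608549)  len=0.1525
  (v21,v24,v25) [+-+] → (-1.0349, -0.8899, 0.608549)–(-0.8899, -0.8899, 0.808115)  len=0.2467
  (v22,v0,v26) [++-] → (0, -0.8899, -1.28089)–(-0.0794201, -0.8899, -1.2702)  len=0.0801
  (v22,v26,v23) [+--] → (-0.0794201, -0.8899, -1.2702)–(-0.8899, -0.8899, -0.808115)  len=0.9330
  (v24,v28,v25) [--+] → (-0.468245, -0.8899, 1.04853)–(-0.8899, -0.8899, 0.808115)  len=0.4854
  (v25,v28,v29) [+--] → (-0.468245, -0.8899, 1.04853)–(-0.0794201, -0.8899, 1.2702)  len=0.4476
  (v25,v29,v5) [+-+] → (-0.0794201, -0.8899, 1.2702)–(0, -0.8899, 1.28089)  len=0.0801
  (v26,v0,v30) [-++] → (0, -0.8899, -1.28089)–(0.0794201, -0.8899, -1.2702)  len=0.0801
  (v26,v30,v27) [-+-] → (0.0794201, -0.8899, -1.2702)–(0.468245, -0.8899, -1.04853)  len=0.4476
  (v27,v30,v31) [-+-] → (0.468245, -0.8899, -1.04853)–(0.8899, -0.8899, -0.808115)  len=0.4854
  (v29,v32,v33) [--+] → (0.8899, -0.8899, 0.808115)–(0.0794201, -0.8899, 1.2702)  len=0.9330
  (v29,v33,v5) [-++] → (0.0794201, -0.8899, 1.2702)–(0, -0.8899, 1.28089)  len=0.0801
  (v30,v1,v31) [++-] → (1.0349, -0.8899, -0.608549)–(0.8899, -0.8899, -0.808115)  len=0.2467
  (v31,v1,v2) [-++] → (1.0349, -0.8899, -0.608549)–(1.12453, -0.8899, -0.4852)  len=0.1525
  (v31,v2,v32) [-+-] → (1.12453, -0.8899, -0.4852)–(1.12453, -0.8899, 0.332719)  len=0.8179
  (v32,v2,v3) [-++] → (1.12453, -0.8899, 0.332719)–(1.12453, -0.8899, 0.4852)  len=0.1525
  (v32,v3,v33) [-++] → (1.12453, -0.8899, 0.4852)–(0.8899, -0.8899, 0.808115)  len=0.3992

Chained into 1 loop(s):
  loop 1: 20 segments, perimeter = 7.5898
Total perimeter = 7.590


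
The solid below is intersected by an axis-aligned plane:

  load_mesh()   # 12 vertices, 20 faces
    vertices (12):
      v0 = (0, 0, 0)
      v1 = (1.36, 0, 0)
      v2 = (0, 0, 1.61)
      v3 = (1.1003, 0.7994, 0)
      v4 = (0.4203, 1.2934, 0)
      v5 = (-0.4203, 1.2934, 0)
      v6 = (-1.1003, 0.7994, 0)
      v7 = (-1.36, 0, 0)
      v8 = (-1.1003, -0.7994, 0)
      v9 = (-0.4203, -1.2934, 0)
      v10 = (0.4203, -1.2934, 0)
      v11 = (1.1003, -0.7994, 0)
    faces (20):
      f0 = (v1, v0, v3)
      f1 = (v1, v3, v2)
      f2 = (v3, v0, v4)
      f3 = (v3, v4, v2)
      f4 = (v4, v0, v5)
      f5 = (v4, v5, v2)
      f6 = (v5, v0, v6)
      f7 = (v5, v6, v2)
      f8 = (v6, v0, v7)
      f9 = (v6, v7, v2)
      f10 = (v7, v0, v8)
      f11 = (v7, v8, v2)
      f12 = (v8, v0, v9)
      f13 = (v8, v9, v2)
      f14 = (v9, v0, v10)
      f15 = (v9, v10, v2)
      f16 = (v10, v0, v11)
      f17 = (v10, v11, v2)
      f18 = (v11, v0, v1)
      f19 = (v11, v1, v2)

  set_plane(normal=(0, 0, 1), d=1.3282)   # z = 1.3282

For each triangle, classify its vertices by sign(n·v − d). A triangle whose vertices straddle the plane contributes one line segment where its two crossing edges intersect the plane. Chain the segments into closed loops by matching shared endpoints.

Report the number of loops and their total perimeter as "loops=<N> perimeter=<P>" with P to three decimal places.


loops=1 perimeter=1.471

Straddling triangles (10 of 20):
  (v1,v3,v2) [--+] → (0.192587, 0.13992, 1.3282)–(0.238042, 0, 1.3282)  len=0.1471
  (v3,v4,v2) [--+] → (0.0735656, 0.226385, 1.3282)–(0.192587, 0.13992, 1.3282)  len=0.1471
  (v4,v5,v2) [--+] → (-0.0735656, 0.226385, 1.3282)–(0.0735656, 0.226385, 1.3282)  len=0.1471
  (v5,v6,v2) [--+] → (-0.192587, 0.13992, 1.3282)–(-0.0735656, 0.226385, 1.3282)  len=0.1471
  (v6,v7,v2) [--+] → (-0.238042, 0, 1.3282)–(-0.192587, 0.13992, 1.3282)  len=0.1471
  (v7,v8,v2) [--+] → (-0.192587, -0.13992, 1.3282)–(-0.238042, 0, 1.3282)  len=0.1471
  (v8,v9,v2) [--+] → (-0.0735656, -0.226385, 1.3282)–(-0.192587, -0.13992, 1.3282)  len=0.1471
  (v9,v10,v2) [--+] → (0.0735656, -0.226385, 1.3282)–(-0.0735656, -0.226385, 1.3282)  len=0.1471
  (v10,v11,v2) [--+] → (0.192587, -0.13992, 1.3282)–(0.0735656, -0.226385, 1.3282)  len=0.1471
  (v11,v1,v2) [--+] → (0.238042, 0, 1.3282)–(0.192587, -0.13992, 1.3282)  len=0.1471

Chained into 1 loop(s):
  loop 1: 10 segments, perimeter = 1.4712
Total perimeter = 1.471


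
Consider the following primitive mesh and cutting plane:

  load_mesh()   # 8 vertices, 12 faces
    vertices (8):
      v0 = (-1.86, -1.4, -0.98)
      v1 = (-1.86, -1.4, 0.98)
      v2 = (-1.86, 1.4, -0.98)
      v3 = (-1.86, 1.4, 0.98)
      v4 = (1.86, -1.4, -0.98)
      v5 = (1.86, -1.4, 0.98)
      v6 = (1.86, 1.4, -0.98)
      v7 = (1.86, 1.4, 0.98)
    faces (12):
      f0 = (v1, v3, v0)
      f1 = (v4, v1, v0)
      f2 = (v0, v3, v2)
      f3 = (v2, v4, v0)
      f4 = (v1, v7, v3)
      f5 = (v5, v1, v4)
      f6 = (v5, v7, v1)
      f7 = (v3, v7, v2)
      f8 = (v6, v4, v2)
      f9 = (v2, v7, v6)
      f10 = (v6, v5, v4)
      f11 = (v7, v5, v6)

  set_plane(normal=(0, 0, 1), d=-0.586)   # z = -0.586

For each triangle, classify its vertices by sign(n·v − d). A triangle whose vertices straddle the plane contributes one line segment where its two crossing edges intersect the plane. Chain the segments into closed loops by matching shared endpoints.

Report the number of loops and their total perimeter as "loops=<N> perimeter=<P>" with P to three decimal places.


loops=1 perimeter=13.040

Straddling triangles (8 of 12):
  (v1,v3,v0) [++-] → (-1.86, -0.837143, -0.586)–(-1.86, -1.4, -0.586)  len=0.5629
  (v4,v1,v0) [-+-] → (1.1122, -1.4, -0.586)–(-1.86, -1.4, -0.586)  len=2.9722
  (v0,v3,v2) [-+-] → (-1.86, -0.837143, -0.586)–(-1.86, 1.4, -0.586)  len=2.2371
  (v5,v1,v4) [++-] → (1.1122, -1.4, -0.586)–(1.86, -1.4, -0.586)  len=0.7478
  (v3,v7,v2) [++-] → (-1.1122, 1.4, -0.586)–(-1.86, 1.4, -0.586)  len=0.7478
  (v2,v7,v6) [-+-] → (-1.1122, 1.4, -0.586)–(1.86, 1.4, -0.586)  len=2.9722
  (v6,v5,v4) [-+-] → (1.86, 0.837143, -0.586)–(1.86, -1.4, -0.586)  len=2.2371
  (v7,v5,v6) [++-] → (1.86, 0.837143, -0.586)–(1.86, 1.4, -0.586)  len=0.5629

Chained into 1 loop(s):
  loop 1: 8 segments, perimeter = 13.0400
Total perimeter = 13.040


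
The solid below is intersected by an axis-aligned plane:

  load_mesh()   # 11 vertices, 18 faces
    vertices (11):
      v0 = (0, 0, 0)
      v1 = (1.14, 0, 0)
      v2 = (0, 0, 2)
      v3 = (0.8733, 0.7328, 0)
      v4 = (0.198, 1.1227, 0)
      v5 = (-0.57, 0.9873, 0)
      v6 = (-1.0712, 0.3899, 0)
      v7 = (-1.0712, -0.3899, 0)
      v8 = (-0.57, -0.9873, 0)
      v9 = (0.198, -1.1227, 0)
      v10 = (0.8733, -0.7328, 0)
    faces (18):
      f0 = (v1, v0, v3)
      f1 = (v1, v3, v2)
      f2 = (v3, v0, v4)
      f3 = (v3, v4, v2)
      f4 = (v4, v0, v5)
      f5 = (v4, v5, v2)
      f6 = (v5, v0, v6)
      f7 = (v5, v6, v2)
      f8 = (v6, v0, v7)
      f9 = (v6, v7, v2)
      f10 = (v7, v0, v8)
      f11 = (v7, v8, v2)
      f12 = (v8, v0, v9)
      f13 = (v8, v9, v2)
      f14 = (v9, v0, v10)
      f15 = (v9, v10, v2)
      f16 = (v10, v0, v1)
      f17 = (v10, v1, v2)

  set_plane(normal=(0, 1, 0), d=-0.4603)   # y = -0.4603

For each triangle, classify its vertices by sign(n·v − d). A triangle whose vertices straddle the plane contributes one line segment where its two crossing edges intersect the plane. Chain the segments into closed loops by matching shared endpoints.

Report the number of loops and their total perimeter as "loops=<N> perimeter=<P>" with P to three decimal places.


loops=1 perimeter=5.147

Straddling triangles (8 of 18):
  (v7,v0,v8) [++-] → (-0.265746, -0.4603, 0)–(-1.01214, -0.4603, 0)  len=0.7464
  (v7,v8,v2) [+-+] → (-1.01214, -0.4603, 0)–(-0.265746, -0.4603, 1.06756)  len=1.3026
  (v8,v0,v9) [-+-] → (-0.265746, -0.4603, 0)–(0.0811788, -0.4603, 0)  len=0.3469
  (v8,v9,v2) [--+] → (0.0811788, -0.4603, 1.18001)–(-0.265746, -0.4603, 1.06756)  len=0.3647
  (v9,v0,v10) [-+-] → (0.0811788, -0.4603, 0)–(0.548553, -0.4603, 0)  len=0.4674
  (v9,v10,v2) [--+] → (0.548553, -0.4603, 0.743723)–(0.0811788, -0.4603, 1.18001)  len=0.6394
  (v10,v0,v1) [-++] → (0.548553, -0.4603, 0)–(0.972475, -0.4603, 0)  len=0.4239
  (v10,v1,v2) [-++] → (0.972475, -0.4603, 0)–(0.548553, -0.4603, 0.743723)  len=0.8561

Chained into 1 loop(s):
  loop 1: 8 segments, perimeter = 5.1473
Total perimeter = 5.147


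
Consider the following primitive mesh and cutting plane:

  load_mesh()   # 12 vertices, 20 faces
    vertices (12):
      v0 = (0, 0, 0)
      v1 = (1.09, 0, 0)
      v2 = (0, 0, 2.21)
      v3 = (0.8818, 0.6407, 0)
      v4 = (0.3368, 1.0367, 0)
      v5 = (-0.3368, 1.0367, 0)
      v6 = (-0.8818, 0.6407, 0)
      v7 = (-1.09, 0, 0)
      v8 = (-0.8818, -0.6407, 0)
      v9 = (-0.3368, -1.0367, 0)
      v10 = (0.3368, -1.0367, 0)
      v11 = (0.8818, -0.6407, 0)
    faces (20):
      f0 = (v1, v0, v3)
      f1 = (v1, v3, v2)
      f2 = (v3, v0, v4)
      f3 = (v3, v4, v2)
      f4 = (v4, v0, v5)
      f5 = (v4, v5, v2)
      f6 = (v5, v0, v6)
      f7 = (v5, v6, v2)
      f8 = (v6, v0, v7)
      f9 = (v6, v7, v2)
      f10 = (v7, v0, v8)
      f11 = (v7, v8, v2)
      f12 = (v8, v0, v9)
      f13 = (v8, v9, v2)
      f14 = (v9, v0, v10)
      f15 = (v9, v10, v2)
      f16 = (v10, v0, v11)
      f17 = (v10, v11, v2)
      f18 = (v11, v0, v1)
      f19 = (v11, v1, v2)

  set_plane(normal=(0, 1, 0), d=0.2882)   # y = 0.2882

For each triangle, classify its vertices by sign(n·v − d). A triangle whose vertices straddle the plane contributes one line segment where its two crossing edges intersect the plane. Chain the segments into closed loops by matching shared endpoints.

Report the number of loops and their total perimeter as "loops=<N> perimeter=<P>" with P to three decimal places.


loops=1 perimeter=5.863

Straddling triangles (10 of 20):
  (v1,v0,v3) [--+] → (0.396652, 0.2882, 0)–(0.996347, 0.2882, 0)  len=0.5997
  (v1,v3,v2) [-+-] → (0.996347, 0.2882, 0)–(0.396652, 0.2882, 1.2159)  len=1.3557
  (v3,v0,v4) [+-+] → (0.396652, 0.2882, 0)–(0.0936296, 0.2882, 0)  len=0.3030
  (v3,v4,v2) [++-] → (0.0936296, 0.2882, 1.59563)–(0.396652, 0.2882, 1.2159)  len=0.4858
  (v4,v0,v5) [+-+] → (0.0936296, 0.2882, 0)–(-0.0936296, 0.2882, 0)  len=0.1873
  (v4,v5,v2) [++-] → (-0.0936296, 0.2882, 1.59563)–(0.0936296, 0.2882, 1.59563)  len=0.1873
  (v5,v0,v6) [+-+] → (-0.0936296, 0.2882, 0)–(-0.396652, 0.2882, 0)  len=0.3030
  (v5,v6,v2) [++-] → (-0.396652, 0.2882, 1.2159)–(-0.0936296, 0.2882, 1.59563)  len=0.4858
  (v6,v0,v7) [+--] → (-0.396652, 0.2882, 0)–(-0.996347, 0.2882, 0)  len=0.5997
  (v6,v7,v2) [+--] → (-0.996347, 0.2882, 0)–(-0.396652, 0.2882, 1.2159)  len=1.3557

Chained into 1 loop(s):
  loop 1: 10 segments, perimeter = 5.8631
Total perimeter = 5.863


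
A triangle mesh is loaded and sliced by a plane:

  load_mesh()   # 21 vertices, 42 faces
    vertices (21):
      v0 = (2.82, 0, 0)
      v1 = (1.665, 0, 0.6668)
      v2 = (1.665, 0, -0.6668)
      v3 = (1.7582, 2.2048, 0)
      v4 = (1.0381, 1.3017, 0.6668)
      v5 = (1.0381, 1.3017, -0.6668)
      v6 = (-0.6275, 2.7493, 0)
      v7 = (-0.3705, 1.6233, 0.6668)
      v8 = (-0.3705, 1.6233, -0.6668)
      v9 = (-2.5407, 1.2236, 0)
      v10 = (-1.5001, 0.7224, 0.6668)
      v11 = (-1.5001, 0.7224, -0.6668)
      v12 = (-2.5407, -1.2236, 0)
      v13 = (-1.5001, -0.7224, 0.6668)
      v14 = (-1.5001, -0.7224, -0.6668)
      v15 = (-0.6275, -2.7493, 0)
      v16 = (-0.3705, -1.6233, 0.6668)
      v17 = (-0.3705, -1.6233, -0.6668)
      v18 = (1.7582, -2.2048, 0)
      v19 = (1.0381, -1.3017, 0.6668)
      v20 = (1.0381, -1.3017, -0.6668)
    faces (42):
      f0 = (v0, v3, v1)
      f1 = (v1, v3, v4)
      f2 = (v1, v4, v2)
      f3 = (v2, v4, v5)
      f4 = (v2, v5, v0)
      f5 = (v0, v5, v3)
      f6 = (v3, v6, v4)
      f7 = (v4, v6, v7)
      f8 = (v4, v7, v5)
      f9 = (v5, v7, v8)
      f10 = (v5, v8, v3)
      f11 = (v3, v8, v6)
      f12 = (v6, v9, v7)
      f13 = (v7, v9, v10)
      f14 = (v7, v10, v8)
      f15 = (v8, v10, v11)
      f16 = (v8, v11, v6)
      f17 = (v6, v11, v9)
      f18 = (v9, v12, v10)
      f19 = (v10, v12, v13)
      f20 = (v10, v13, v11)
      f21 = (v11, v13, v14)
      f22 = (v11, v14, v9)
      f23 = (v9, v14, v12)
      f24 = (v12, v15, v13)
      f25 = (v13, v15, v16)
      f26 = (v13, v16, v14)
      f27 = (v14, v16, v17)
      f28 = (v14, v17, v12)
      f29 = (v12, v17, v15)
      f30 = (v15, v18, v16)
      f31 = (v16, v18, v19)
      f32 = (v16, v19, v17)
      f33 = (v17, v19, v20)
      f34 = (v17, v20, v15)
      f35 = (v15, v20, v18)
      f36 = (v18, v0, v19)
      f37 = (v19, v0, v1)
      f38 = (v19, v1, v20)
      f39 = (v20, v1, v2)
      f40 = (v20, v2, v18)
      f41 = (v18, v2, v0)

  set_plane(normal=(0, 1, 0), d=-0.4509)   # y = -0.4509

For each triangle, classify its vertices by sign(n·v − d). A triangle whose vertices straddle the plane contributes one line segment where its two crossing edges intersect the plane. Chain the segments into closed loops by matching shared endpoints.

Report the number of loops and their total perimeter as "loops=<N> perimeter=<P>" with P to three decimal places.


Straddling triangles (12 of 42):
  (v9,v12,v10) [+-+] → (-2.5407, -0.4509, 0)–(-2.12751, -0.4509, 0.264767)  len=0.4907
  (v10,v12,v13) [+--] → (-2.12751, -0.4509, 0.264767)–(-1.5001, -0.4509, 0.6668)  len=0.7452
  (v10,v13,v11) [+-+] → (-1.5001, -0.4509, 0.6668)–(-1.5001, -0.4509, 0.416196)  len=0.2506
  (v11,v13,v14) [+--] → (-1.5001, -0.4509, 0.416196)–(-1.5001, -0.4509, -0.6668)  len=1.0830
  (v11,v14,v9) [+-+] → (-1.5001, -0.4509, -0.6668)–(-1.64528, -0.4509, -0.57377)  len=0.1724
  (v9,v14,v12) [+--] → (-1.64528, -0.4509, -0.57377)–(-2.5407, -0.4509, 0)  len=1.0635
  (v18,v0,v19) [-+-] → (2.60285, -0.4509, 0)–(2.20276, -0.4509, 0.230975)  len=0.4620
  (v19,v0,v1) [-++] → (2.20276, -0.4509, 0.230975)–(1.44785, -0.4509, 0.6668)  len=0.8717
  (v19,v1,v20) [-+-] → (1.44785, -0.4509, 0.6668)–(1.44785, -0.4509, 0.20485)  len=0.4619
  (v20,v1,v2) [-++] → (1.44785, -0.4509, 0.20485)–(1.44785, -0.4509, -0.6668)  len=0.8717
  (v20,v2,v18) [-+-] → (1.44785, -0.4509, -0.6668)–(1.68406, -0.4509, -0.530434)  len=0.2728
  (v18,v2,v0) [-++] → (1.68406, -0.4509, -0.530434)–(2.60285, -0.4509, 0)  len=1.0609

Chained into 2 loop(s):
  loop 1: 6 segments, perimeter = 3.8054
  loop 2: 6 segments, perimeter = 4.0009
Total perimeter = 7.806

loops=2 perimeter=7.806


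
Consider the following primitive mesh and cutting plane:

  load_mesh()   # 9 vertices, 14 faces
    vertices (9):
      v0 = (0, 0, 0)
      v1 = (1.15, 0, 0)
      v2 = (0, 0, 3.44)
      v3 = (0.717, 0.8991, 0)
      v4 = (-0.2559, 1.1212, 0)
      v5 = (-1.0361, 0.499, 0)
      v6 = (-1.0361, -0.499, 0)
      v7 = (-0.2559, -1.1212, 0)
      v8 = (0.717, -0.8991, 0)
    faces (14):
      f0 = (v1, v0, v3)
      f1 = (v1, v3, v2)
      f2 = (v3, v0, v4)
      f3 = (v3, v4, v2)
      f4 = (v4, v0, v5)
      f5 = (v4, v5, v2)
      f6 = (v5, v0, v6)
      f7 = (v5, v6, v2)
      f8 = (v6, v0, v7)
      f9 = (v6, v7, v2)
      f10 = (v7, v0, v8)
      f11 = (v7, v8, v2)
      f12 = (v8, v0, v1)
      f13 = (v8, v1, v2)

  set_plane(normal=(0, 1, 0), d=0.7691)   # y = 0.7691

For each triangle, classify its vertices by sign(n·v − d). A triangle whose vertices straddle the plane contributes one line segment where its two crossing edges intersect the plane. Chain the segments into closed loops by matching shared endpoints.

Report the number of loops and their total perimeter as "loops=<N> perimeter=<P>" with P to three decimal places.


loops=1 perimeter=4.182

Straddling triangles (6 of 14):
  (v1,v0,v3) [--+] → (0.61333, 0.7691, 0)–(0.779607, 0.7691, 0)  len=0.1663
  (v1,v3,v2) [-+-] → (0.779607, 0.7691, 0)–(0.61333, 0.7691, 0.497386)  len=0.5244
  (v3,v0,v4) [+-+] → (0.61333, 0.7691, 0)–(-0.175538, 0.7691, 0)  len=0.7889
  (v3,v4,v2) [++-] → (-0.175538, 0.7691, 1.08029)–(0.61333, 0.7691, 0.497386)  len=0.9809
  (v4,v0,v5) [+--] → (-0.175538, 0.7691, 0)–(-0.697411, 0.7691, 0)  len=0.5219
  (v4,v5,v2) [+--] → (-0.697411, 0.7691, 0)–(-0.175538, 0.7691, 1.08029)  len=1.1997

Chained into 1 loop(s):
  loop 1: 6 segments, perimeter = 4.1821
Total perimeter = 4.182


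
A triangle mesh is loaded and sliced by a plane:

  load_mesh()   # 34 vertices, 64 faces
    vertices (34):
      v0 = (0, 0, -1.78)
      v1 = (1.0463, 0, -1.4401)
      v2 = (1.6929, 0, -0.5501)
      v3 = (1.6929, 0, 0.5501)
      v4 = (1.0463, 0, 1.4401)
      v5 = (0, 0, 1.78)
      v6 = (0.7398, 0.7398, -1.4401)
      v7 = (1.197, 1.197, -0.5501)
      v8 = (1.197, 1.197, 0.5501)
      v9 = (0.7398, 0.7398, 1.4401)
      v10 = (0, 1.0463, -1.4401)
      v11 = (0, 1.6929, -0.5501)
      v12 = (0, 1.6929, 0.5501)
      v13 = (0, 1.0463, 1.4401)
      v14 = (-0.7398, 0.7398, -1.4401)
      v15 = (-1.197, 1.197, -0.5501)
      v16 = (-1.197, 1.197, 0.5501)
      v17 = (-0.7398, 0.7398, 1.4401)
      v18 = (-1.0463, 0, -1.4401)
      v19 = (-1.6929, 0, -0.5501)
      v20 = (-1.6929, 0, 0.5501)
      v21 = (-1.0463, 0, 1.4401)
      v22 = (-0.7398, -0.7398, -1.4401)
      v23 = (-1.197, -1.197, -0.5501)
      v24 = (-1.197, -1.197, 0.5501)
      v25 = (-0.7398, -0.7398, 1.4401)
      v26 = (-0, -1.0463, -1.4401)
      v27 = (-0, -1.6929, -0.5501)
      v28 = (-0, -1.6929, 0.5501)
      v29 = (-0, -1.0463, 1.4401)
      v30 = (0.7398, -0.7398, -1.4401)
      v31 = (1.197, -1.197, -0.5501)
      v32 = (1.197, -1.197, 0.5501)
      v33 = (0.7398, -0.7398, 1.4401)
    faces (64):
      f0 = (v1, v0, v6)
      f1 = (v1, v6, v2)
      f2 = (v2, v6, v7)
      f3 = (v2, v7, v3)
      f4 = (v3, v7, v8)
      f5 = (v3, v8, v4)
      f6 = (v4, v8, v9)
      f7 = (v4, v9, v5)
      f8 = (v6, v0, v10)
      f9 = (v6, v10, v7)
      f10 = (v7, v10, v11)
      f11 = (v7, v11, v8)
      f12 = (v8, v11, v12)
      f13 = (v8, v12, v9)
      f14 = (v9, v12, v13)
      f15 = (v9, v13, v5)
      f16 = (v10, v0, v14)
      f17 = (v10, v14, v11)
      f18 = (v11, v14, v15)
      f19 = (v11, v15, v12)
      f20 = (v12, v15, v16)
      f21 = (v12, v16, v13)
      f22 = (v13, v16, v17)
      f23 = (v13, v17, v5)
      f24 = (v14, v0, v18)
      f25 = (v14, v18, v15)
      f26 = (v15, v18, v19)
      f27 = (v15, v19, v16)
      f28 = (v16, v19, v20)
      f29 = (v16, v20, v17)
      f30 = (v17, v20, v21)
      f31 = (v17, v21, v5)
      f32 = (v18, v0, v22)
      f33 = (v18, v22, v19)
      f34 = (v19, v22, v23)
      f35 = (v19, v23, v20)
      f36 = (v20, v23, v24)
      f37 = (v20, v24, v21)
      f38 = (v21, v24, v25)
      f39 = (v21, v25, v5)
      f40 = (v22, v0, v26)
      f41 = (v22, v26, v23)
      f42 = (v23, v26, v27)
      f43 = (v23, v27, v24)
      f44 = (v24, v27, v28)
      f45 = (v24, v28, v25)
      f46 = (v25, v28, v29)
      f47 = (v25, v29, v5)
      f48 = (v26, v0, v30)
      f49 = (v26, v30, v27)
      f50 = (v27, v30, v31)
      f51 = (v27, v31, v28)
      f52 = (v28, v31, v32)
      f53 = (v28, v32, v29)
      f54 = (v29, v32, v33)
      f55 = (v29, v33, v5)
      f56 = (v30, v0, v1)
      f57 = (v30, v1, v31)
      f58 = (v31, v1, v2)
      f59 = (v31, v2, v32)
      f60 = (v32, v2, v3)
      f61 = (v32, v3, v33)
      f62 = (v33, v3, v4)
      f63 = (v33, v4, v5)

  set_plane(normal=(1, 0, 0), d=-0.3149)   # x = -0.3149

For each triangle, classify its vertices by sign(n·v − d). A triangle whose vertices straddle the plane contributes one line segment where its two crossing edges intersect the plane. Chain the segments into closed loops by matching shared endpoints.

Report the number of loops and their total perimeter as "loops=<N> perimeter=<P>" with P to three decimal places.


Straddling triangles (20 of 64):
  (v10,v0,v14) [++-] → (-0.3149, 0.3149, -1.63532)–(-0.3149, 0.915837, -1.4401)  len=0.6319
  (v10,v14,v11) [+-+] → (-0.3149, 0.915837, -1.4401)–(-0.3149, 1.28721, -0.928933)  len=0.6318
  (v11,v14,v15) [+--] → (-0.3149, 1.28721, -0.928933)–(-0.3149, 1.56244, -0.5501)  len=0.4683
  (v11,v15,v12) [+-+] → (-0.3149, 1.56244, -0.5501)–(-0.3149, 1.56244, 0.260666)  len=0.8108
  (v12,v15,v16) [+--] → (-0.3149, 1.56244, 0.260666)–(-0.3149, 1.56244, 0.5501)  len=0.2894
  (v12,v16,v13) [+-+] → (-0.3149, 1.56244, 0.5501)–(-0.3149, 1.08595, 1.20596)  len=0.8107
  (v13,v16,v17) [+--] → (-0.3149, 1.08595, 1.20596)–(-0.3149, 0.915837, 1.4401)  len=0.2894
  (v13,v17,v5) [+-+] → (-0.3149, 0.915837, 1.4401)–(-0.3149, 0.3149, 1.63532)  len=0.6319
  (v14,v0,v18) [-+-] → (-0.3149, 0.3149, -1.63532)–(-0.3149, 0, -1.6777)  len=0.3177
  (v17,v21,v5) [--+] → (-0.3149, 0, 1.6777)–(-0.3149, 0.3149, 1.63532)  len=0.3177
  (v18,v0,v22) [-+-] → (-0.3149, 0, -1.6777)–(-0.3149, -0.3149, -1.63532)  len=0.3177
  (v21,v25,v5) [--+] → (-0.3149, -0.3149, 1.63532)–(-0.3149, 0, 1.6777)  len=0.3177
  (v22,v0,v26) [-++] → (-0.3149, -0.3149, -1.63532)–(-0.3149, -0.915837, -1.4401)  len=0.6319
  (v22,v26,v23) [-+-] → (-0.3149, -0.915837, -1.4401)–(-0.3149, -1.08595, -1.20596)  len=0.2894
  (v23,v26,v27) [-++] → (-0.3149, -1.08595, -1.20596)–(-0.3149, -1.56244, -0.5501)  len=0.8107
  (v23,v27,v24) [-+-] → (-0.3149, -1.56244, -0.5501)–(-0.3149, -1.56244, -0.260666)  len=0.2894
  (v24,v27,v28) [-++] → (-0.3149, -1.56244, -0.260666)–(-0.3149, -1.56244, 0.5501)  len=0.8108
  (v24,v28,v25) [-+-] → (-0.3149, -1.56244, 0.5501)–(-0.3149, -1.28721, 0.928933)  len=0.4683
  (v25,v28,v29) [-++] → (-0.3149, -1.28721, 0.928933)–(-0.3149, -0.915837, 1.4401)  len=0.6318
  (v25,v29,v5) [-++] → (-0.3149, -0.915837, 1.4401)–(-0.3149, -0.3149, 1.63532)  len=0.6319

Chained into 1 loop(s):
  loop 1: 20 segments, perimeter = 10.3991
Total perimeter = 10.399

loops=1 perimeter=10.399


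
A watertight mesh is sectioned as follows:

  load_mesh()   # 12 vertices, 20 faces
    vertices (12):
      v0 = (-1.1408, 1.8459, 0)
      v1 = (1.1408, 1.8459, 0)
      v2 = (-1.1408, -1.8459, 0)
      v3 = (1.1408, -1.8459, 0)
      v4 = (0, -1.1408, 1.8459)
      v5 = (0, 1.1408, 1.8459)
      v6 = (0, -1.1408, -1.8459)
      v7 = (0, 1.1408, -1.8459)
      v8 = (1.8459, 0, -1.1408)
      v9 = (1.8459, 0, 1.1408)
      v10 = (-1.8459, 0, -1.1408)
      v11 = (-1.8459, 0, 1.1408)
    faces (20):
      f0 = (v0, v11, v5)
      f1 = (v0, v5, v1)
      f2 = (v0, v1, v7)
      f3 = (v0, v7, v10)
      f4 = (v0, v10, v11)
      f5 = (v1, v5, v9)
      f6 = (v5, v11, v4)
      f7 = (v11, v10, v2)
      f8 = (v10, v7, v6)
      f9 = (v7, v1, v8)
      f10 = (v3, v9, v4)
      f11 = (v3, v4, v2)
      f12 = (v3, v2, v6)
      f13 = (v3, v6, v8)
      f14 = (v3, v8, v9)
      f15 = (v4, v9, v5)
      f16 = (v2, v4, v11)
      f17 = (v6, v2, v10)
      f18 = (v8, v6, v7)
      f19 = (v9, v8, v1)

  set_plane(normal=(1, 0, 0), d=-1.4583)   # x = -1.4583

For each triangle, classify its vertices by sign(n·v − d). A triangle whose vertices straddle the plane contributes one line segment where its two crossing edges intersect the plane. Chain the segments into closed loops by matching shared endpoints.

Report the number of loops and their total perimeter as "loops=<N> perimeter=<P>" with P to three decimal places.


Straddling triangles (8 of 20):
  (v0,v11,v5) [+-+] → (-1.4583, 1.01471, 0.513692)–(-1.4583, 0.239544, 1.28886)  len=1.0962
  (v0,v7,v10) [++-] → (-1.4583, 0.239544, -1.28886)–(-1.4583, 1.01471, -0.513692)  len=1.0962
  (v0,v10,v11) [+--] → (-1.4583, 1.01471, -0.513692)–(-1.4583, 1.01471, 0.513692)  len=1.0274
  (v5,v11,v4) [+-+] → (-1.4583, 0.239544, 1.28886)–(-1.4583, -0.239544, 1.28886)  len=0.4791
  (v11,v10,v2) [--+] → (-1.4583, -1.01471, -0.513692)–(-1.4583, -1.01471, 0.513692)  len=1.0274
  (v10,v7,v6) [-++] → (-1.4583, 0.239544, -1.28886)–(-1.4583, -0.239544, -1.28886)  len=0.4791
  (v2,v4,v11) [++-] → (-1.4583, -0.239544, 1.28886)–(-1.4583, -1.01471, 0.513692)  len=1.0962
  (v6,v2,v10) [++-] → (-1.4583, -1.01471, -0.513692)–(-1.4583, -0.239544, -1.28886)  len=1.0962

Chained into 1 loop(s):
  loop 1: 8 segments, perimeter = 7.3979
Total perimeter = 7.398

loops=1 perimeter=7.398


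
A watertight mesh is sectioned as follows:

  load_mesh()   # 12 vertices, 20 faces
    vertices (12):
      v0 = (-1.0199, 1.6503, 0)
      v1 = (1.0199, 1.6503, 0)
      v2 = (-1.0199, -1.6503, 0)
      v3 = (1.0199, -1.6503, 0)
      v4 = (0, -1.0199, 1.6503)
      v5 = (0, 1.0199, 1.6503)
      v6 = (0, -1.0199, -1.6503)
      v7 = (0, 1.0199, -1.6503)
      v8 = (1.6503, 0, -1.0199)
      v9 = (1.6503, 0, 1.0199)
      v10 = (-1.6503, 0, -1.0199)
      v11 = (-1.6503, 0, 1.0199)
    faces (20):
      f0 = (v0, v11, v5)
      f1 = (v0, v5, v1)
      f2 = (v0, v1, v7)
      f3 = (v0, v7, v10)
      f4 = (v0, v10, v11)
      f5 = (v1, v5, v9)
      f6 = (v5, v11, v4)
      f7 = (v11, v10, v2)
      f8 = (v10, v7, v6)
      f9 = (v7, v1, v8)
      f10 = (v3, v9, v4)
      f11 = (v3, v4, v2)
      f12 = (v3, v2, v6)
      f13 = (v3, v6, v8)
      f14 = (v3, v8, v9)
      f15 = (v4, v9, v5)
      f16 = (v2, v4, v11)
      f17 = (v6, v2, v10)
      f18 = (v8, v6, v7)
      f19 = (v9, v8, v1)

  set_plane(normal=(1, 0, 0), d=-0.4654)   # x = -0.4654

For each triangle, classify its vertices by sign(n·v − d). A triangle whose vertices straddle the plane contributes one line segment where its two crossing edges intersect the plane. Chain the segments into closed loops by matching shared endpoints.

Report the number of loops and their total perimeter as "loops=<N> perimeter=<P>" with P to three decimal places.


loops=1 perimeter=10.025

Straddling triangles (10 of 20):
  (v0,v11,v5) [--+] → (-0.4654, 0.732279, 1.47252)–(-0.4654, 1.30756, 0.897236)  len=0.8136
  (v0,v5,v1) [-++] → (-0.4654, 1.30756, 0.897236)–(-0.4654, 1.6503, 0)  len=0.9605
  (v0,v1,v7) [-++] → (-0.4654, 1.6503, 0)–(-0.4654, 1.30756, -0.897236)  len=0.9605
  (v0,v7,v10) [-+-] → (-0.4654, 1.30756, -0.897236)–(-0.4654, 0.732279, -1.47252)  len=0.8136
  (v5,v11,v4) [+-+] → (-0.4654, 0.732279, 1.47252)–(-0.4654, -0.732279, 1.47252)  len=1.4646
  (v10,v7,v6) [-++] → (-0.4654, 0.732279, -1.47252)–(-0.4654, -0.732279, -1.47252)  len=1.4646
  (v3,v4,v2) [++-] → (-0.4654, -1.30756, 0.897236)–(-0.4654, -1.6503, 0)  len=0.9605
  (v3,v2,v6) [+-+] → (-0.4654, -1.6503, 0)–(-0.4654, -1.30756, -0.897236)  len=0.9605
  (v2,v4,v11) [-+-] → (-0.4654, -1.30756, 0.897236)–(-0.4654, -0.732279, 1.47252)  len=0.8136
  (v6,v2,v10) [+--] → (-0.4654, -1.30756, -0.897236)–(-0.4654, -0.732279, -1.47252)  len=0.8136

Chained into 1 loop(s):
  loop 1: 10 segments, perimeter = 10.0253
Total perimeter = 10.025


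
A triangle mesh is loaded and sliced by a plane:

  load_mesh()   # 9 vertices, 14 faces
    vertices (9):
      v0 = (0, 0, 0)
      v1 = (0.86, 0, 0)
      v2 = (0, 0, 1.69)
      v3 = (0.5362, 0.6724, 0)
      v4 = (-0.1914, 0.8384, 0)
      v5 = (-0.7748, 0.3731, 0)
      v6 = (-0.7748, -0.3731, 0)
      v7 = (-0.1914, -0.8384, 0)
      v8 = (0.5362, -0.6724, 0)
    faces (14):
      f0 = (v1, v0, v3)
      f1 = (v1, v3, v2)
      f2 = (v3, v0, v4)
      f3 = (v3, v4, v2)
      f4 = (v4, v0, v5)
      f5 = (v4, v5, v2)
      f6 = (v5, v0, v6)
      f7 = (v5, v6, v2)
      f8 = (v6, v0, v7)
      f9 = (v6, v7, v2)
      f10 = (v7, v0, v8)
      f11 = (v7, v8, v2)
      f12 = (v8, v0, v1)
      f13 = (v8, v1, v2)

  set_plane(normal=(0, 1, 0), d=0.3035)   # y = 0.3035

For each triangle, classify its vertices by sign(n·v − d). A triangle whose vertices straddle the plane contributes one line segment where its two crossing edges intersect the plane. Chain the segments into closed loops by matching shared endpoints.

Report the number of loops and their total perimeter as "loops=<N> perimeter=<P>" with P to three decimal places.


Straddling triangles (8 of 14):
  (v1,v0,v3) [--+] → (0.242024, 0.3035, 0)–(0.713847, 0.3035, 0)  len=0.4718
  (v1,v3,v2) [-+-] → (0.713847, 0.3035, 0)–(0.242024, 0.3035, 0.927188)  len=1.0403
  (v3,v0,v4) [+-+] → (0.242024, 0.3035, 0)–(-0.0692866, 0.3035, 0)  len=0.3113
  (v3,v4,v2) [++-] → (-0.0692866, 0.3035, 1.07822)–(0.242024, 0.3035, 0.927188)  len=0.3460
  (v4,v0,v5) [+-+] → (-0.0692866, 0.3035, 0)–(-0.630265, 0.3035, 0)  len=0.5610
  (v4,v5,v2) [++-] → (-0.630265, 0.3035, 0.315261)–(-0.0692866, 0.3035, 1.07822)  len=0.9470
  (v5,v0,v6) [+--] → (-0.630265, 0.3035, 0)–(-0.7748, 0.3035, 0)  len=0.1445
  (v5,v6,v2) [+--] → (-0.7748, 0.3035, 0)–(-0.630265, 0.3035, 0.315261)  len=0.3468

Chained into 1 loop(s):
  loop 1: 8 segments, perimeter = 4.1688
Total perimeter = 4.169

loops=1 perimeter=4.169


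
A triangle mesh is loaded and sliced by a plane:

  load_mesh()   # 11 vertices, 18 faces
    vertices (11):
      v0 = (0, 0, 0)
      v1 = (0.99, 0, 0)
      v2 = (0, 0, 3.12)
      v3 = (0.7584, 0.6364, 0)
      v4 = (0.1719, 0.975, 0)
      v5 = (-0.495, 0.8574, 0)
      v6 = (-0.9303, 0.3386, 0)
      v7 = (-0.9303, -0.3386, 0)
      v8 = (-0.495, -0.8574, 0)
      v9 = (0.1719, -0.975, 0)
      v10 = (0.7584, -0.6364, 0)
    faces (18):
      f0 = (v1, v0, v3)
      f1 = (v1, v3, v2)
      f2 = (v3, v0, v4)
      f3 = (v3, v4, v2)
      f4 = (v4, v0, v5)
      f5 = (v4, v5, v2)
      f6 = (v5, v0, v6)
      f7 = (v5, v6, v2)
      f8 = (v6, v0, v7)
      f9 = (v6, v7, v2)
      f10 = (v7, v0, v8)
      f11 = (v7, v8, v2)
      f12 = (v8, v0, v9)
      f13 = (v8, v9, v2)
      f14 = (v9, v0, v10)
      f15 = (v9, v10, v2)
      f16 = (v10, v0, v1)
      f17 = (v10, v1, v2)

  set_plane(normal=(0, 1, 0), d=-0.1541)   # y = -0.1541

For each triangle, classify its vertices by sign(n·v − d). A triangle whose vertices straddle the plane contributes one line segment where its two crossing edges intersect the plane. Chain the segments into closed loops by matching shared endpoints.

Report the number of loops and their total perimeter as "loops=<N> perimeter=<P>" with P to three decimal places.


Straddling triangles (10 of 18):
  (v6,v0,v7) [++-] → (-0.423388, -0.1541, 0)–(-0.9303, -0.1541, 0)  len=0.5069
  (v6,v7,v2) [+-+] → (-0.9303, -0.1541, 0)–(-0.423388, -0.1541, 1.70006)  len=1.7740
  (v7,v0,v8) [-+-] → (-0.423388, -0.1541, 0)–(-0.0889661, -0.1541, 0)  len=0.3344
  (v7,v8,v2) [--+] → (-0.0889661, -0.1541, 2.55924)–(-0.423388, -0.1541, 1.70006)  len=0.9220
  (v8,v0,v9) [-+-] → (-0.0889661, -0.1541, 0)–(0.027169, -0.1541, 0)  len=0.1161
  (v8,v9,v2) [--+] → (0.027169, -0.1541, 2.62688)–(-0.0889661, -0.1541, 2.55924)  len=0.1344
  (v9,v0,v10) [-+-] → (0.027169, -0.1541, 0)–(0.183641, -0.1541, 0)  len=0.1565
  (v9,v10,v2) [--+] → (0.183641, -0.1541, 2.36451)–(0.027169, -0.1541, 2.62688)  len=0.3055
  (v10,v0,v1) [-++] → (0.183641, -0.1541, 0)–(0.93392, -0.1541, 0)  len=0.7503
  (v10,v1,v2) [-++] → (0.93392, -0.1541, 0)–(0.183641, -0.1541, 2.36451)  len=2.4807

Chained into 1 loop(s):
  loop 1: 10 segments, perimeter = 7.4808
Total perimeter = 7.481

loops=1 perimeter=7.481


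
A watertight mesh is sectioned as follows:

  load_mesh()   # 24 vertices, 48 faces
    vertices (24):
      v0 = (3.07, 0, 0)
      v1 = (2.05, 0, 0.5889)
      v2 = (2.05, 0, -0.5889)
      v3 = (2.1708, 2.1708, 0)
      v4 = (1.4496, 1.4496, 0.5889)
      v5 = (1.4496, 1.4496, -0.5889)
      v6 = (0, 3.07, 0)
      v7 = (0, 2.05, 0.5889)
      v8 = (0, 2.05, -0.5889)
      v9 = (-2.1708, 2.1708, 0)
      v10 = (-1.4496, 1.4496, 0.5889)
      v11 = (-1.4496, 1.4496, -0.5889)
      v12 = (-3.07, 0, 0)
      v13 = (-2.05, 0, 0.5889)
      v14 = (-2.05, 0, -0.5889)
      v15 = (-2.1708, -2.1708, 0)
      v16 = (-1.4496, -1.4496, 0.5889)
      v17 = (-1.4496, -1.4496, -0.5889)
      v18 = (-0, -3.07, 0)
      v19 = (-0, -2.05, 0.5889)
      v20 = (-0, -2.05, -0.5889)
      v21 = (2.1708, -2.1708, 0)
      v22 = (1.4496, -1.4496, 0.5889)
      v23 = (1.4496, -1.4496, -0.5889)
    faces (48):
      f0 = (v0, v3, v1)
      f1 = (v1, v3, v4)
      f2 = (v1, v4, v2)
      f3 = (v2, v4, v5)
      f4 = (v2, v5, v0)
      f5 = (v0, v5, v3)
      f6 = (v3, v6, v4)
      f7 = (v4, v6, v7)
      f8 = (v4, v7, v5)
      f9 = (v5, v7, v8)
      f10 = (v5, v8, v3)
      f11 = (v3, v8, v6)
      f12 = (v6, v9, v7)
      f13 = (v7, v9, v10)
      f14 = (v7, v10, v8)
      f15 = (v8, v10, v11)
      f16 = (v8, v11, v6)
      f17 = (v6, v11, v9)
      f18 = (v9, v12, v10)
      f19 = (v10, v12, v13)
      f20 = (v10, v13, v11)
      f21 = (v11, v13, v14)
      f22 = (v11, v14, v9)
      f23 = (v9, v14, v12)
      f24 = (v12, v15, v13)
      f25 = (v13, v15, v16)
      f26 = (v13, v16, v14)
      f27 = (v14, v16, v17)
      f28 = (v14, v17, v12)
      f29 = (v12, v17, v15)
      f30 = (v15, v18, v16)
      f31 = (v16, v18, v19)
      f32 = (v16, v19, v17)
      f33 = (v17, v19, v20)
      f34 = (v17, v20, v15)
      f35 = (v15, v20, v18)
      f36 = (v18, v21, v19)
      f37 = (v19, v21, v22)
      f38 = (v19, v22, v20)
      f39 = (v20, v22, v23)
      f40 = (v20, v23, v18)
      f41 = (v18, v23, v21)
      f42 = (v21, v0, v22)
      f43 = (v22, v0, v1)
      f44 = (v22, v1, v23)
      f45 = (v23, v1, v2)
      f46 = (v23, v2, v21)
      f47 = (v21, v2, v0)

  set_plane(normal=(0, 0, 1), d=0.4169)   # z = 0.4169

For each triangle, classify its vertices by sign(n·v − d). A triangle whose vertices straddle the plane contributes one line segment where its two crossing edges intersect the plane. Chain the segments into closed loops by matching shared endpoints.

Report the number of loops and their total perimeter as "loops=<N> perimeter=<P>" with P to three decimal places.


loops=2 perimeter=26.928

Straddling triangles (32 of 48):
  (v0,v3,v1) [--+] → (2.08528, 0.634025, 0.4169)–(2.34791, 0, 0.4169)  len=0.6863
  (v1,v3,v4) [+-+] → (2.08528, 0.634025, 0.4169)–(1.66024, 1.66024, 0.4169)  len=1.1108
  (v1,v4,v2) [++-] → (1.53728, 1.23791, 0.4169)–(2.05, 0, 0.4169)  len=1.3399
  (v2,v4,v5) [-+-] → (1.53728, 1.23791, 0.4169)–(1.4496, 1.4496, 0.4169)  len=0.2291
  (v3,v6,v4) [--+] → (1.02622, 1.92287, 0.4169)–(1.66024, 1.66024, 0.4169)  len=0.6863
  (v4,v6,v7) [+-+] → (1.02622, 1.92287, 0.4169)–(0, 2.34791, 0.4169)  len=1.1108
  (v4,v7,v5) [++-] → (0.211692, 1.96232, 0.4169)–(1.4496, 1.4496, 0.4169)  len=1.3399
  (v5,v7,v8) [-+-] → (0.211692, 1.96232, 0.4169)–(0, 2.05, 0.4169)  len=0.2291
  (v6,v9,v7) [--+] → (-0.634025, 2.08528, 0.4169)–(0, 2.34791, 0.4169)  len=0.6863
  (v7,v9,v10) [+-+] → (-0.634025, 2.08528, 0.4169)–(-1.66024, 1.66024, 0.4169)  len=1.1108
  (v7,v10,v8) [++-] → (-1.23791, 1.53728, 0.4169)–(0, 2.05, 0.4169)  len=1.3399
  (v8,v10,v11) [-+-] → (-1.23791, 1.53728, 0.4169)–(-1.4496, 1.4496, 0.4169)  len=0.2291
  (v9,v12,v10) [--+] → (-1.92287, 1.02622, 0.4169)–(-1.66024, 1.66024, 0.4169)  len=0.6863
  (v10,v12,v13) [+-+] → (-1.92287, 1.02622, 0.4169)–(-2.34791, 0, 0.4169)  len=1.1108
  (v10,v13,v11) [++-] → (-1.96232, 0.211692, 0.4169)–(-1.4496, 1.4496, 0.4169)  len=1.3399
  (v11,v13,v14) [-+-] → (-1.96232, 0.211692, 0.4169)–(-2.05, 0, 0.4169)  len=0.2291
  (v12,v15,v13) [--+] → (-2.08528, -0.634025, 0.4169)–(-2.34791, 0, 0.4169)  len=0.6863
  (v13,v15,v16) [+-+] → (-2.08528, -0.634025, 0.4169)–(-1.66024, -1.66024, 0.4169)  len=1.1108
  (v13,v16,v14) [++-] → (-1.53728, -1.23791, 0.4169)–(-2.05, 0, 0.4169)  len=1.3399
  (v14,v16,v17) [-+-] → (-1.53728, -1.23791, 0.4169)–(-1.4496, -1.4496, 0.4169)  len=0.2291
  (v15,v18,v16) [--+] → (-1.02622, -1.92287, 0.4169)–(-1.66024, -1.66024, 0.4169)  len=0.6863
  (v16,v18,v19) [+-+] → (-1.02622, -1.92287, 0.4169)–(0, -2.34791, 0.4169)  len=1.1108
  (v16,v19,v17) [++-] → (-0.211692, -1.96232, 0.4169)–(-1.4496, -1.4496, 0.4169)  len=1.3399
  (v17,v19,v20) [-+-] → (-0.211692, -1.96232, 0.4169)–(0, -2.05, 0.4169)  len=0.2291
  (v18,v21,v19) [--+] → (0.634025, -2.08528, 0.4169)–(0, -2.34791, 0.4169)  len=0.6863
  (v19,v21,v22) [+-+] → (0.634025, -2.08528, 0.4169)–(1.66024, -1.66024, 0.4169)  len=1.1108
  (v19,v22,v20) [++-] → (1.23791, -1.53728, 0.4169)–(0, -2.05, 0.4169)  len=1.3399
  (v20,v22,v23) [-+-] → (1.23791, -1.53728, 0.4169)–(1.4496, -1.4496, 0.4169)  len=0.2291
  (v21,v0,v22) [--+] → (1.92287, -1.02622, 0.4169)–(1.66024, -1.66024, 0.4169)  len=0.6863
  (v22,v0,v1) [+-+] → (1.92287, -1.02622, 0.4169)–(2.34791, 0, 0.4169)  len=1.1108
  (v22,v1,v23) [++-] → (1.96232, -0.211692, 0.4169)–(1.4496, -1.4496, 0.4169)  len=1.3399
  (v23,v1,v2) [-+-] → (1.96232, -0.211692, 0.4169)–(2.05, 0, 0.4169)  len=0.2291

Chained into 2 loop(s):
  loop 1: 16 segments, perimeter = 14.3762
  loop 2: 16 segments, perimeter = 12.5522
Total perimeter = 26.928
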